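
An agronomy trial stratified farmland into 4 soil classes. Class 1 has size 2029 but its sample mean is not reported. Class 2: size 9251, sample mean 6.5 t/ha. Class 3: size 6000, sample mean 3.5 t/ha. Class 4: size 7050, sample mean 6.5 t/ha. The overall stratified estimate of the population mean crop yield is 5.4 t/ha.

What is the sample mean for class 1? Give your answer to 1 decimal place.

Σ Nₕx̄ₕ = N·μ, so 2029·x̄_1 = 24330·5.4 − (9251·6.5 + 6000·3.5 + 7050·6.5).
= 131382 − 126956.5 = 4425.5.
x̄_1 = 4425.5 / 2029 = 2.181... → 2.2.

2.2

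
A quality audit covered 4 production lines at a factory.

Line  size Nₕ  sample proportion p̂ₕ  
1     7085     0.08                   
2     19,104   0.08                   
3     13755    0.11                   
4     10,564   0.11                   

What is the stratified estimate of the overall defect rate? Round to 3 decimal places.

Wₕ = Nₕ/N with N = 50508: 0.1403, 0.3782, 0.2723, 0.2092.
p̂_st = 0.1403·0.08 + 0.3782·0.08 + 0.2723·0.11 + 0.2092·0.11 ≈ 0.09444... → 0.094.

0.094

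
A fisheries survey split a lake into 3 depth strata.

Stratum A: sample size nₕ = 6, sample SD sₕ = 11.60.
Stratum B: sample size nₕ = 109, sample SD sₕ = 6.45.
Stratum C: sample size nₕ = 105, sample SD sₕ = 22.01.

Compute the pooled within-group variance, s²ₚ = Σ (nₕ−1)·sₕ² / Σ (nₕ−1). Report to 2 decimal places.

255.98

Degrees of freedom: 5 + 108 + 104 = 217.
Σ(nₕ−1)sₕ² = 5·134.56 + 108·41.6025 + 104·484.4401 = 55547.6404.
s²ₚ = 55547.6404 / 217 = 255.9799... → 255.98.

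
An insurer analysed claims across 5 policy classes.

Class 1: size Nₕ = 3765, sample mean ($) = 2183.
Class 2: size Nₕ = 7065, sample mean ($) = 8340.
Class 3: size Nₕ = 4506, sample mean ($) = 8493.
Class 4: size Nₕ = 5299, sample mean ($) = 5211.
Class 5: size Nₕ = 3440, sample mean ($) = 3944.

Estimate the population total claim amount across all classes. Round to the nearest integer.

Estimate total by summing Nₕ·x̄ₕ over strata.
3765·2183 + 7065·8340 + 4506·8493 + 5299·5211 + 3440·3944 = 8218995 + 58922100 + 38269458 + 27613089 + 13567360 = 146591002.

146591002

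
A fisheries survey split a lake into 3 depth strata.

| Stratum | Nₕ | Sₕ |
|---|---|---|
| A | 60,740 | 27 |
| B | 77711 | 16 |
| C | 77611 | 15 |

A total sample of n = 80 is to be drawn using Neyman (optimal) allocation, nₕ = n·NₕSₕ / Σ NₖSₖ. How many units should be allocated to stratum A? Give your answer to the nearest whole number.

32

A: NₕSₕ = 60740·27 = 1639980
B: NₕSₕ = 77711·16 = 1243376
C: NₕSₕ = 77611·15 = 1164165
Σ NₕSₕ = 4047521.
n_A = 80·1639980/4047521 = 32.415... → 32.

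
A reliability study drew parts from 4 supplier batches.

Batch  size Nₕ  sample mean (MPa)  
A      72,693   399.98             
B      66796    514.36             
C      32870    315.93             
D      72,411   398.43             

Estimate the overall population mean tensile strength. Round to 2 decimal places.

419.45

N = 72693 + 66796 + 32870 + 72411 = 244770.
The stratified mean weights each stratum mean by its population share Nₕ/N.
Σ Nₕx̄ₕ = 72693·399.98 + 66796·514.36 + 32870·315.93 + 72411·398.43 = 29075746.14 + 34357190.56 + 10384619.1 + 28850714.73 = 102668270.53.
Divide by N: 102668270.53 / 244770 = 419.4479... → 419.45.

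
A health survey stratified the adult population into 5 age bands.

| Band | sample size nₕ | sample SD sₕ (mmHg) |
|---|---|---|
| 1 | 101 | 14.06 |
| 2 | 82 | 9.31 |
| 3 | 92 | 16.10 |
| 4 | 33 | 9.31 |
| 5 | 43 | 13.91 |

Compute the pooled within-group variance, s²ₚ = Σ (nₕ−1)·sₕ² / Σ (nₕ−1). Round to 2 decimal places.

Degrees of freedom: 100 + 81 + 91 + 32 + 42 = 346.
Σ(nₕ−1)sₕ² = 100·197.6836 + 81·86.6761 + 91·259.21 + 32·86.6761 + 42·193.4881 = 61277.3695.
s²ₚ = 61277.3695 / 346 = 177.1022... → 177.10.

177.10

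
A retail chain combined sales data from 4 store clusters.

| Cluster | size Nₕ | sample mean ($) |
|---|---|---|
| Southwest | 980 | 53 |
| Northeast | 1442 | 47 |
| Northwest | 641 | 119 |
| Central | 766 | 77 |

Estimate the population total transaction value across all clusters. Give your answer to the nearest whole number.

254975

Southwest: 980·53 = 51940
Northeast: 1442·47 = 67774
Northwest: 641·119 = 76279
Central: 766·77 = 58982
τ̂ = Σ Nₕx̄ₕ = 254975.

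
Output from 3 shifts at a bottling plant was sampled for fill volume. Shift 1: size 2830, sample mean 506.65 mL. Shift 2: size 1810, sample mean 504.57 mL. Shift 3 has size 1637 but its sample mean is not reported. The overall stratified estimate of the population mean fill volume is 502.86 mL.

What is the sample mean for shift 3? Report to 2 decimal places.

494.42

Σ Nₕx̄ₕ = N·μ, so 1637·x̄_3 = 6277·502.86 − (2830·506.65 + 1810·504.57).
= 3156452.22 − 2347091.2 = 809361.02.
x̄_3 = 809361.02 / 1637 = 494.4172... → 494.42.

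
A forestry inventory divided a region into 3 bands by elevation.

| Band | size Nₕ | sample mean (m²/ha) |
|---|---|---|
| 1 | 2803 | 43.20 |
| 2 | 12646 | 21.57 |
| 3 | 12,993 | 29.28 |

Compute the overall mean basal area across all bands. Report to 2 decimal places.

x̄_st = (Σ Nₕx̄ₕ) / (Σ Nₕ) = (2803·43.20 + 12646·21.57 + 12993·29.28) / 28442
= 774298.86 / 28442 = 27.2238... → 27.22.

27.22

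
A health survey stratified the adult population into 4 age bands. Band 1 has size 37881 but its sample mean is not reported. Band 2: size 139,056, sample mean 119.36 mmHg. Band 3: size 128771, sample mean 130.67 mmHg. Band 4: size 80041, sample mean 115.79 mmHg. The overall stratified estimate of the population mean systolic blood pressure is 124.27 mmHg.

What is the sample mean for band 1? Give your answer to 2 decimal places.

138.46

N = 37881 + 139056 + 128771 + 80041 = 385749.
Overall total = μ·N = 124.27·385749 = 47937028.23.
Subtract the known strata: 139056·119.36 + 128771·130.67 + 80041·115.79 = 42692178.12.
Remaining total for band 1: 47937028.23 − 42692178.12 = 5244850.11.
Divide by its size: 5244850.11 / 37881 = 138.4560... → 138.46.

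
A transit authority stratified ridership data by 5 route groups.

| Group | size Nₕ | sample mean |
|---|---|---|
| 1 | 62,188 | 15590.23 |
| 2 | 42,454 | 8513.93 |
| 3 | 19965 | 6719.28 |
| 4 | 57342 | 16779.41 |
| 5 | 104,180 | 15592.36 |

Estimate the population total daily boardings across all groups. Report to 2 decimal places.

Estimate total by summing Nₕ·x̄ₕ over strata.
62188·15590.23 + 42454·8513.93 + 19965·6719.28 + 57342·16779.41 + 104180·15592.36 = 969525223.24 + 361450384.22 + 134150425.2 + 962164928.22 + 1624412064.8 = 4051703025.68.

4051703025.68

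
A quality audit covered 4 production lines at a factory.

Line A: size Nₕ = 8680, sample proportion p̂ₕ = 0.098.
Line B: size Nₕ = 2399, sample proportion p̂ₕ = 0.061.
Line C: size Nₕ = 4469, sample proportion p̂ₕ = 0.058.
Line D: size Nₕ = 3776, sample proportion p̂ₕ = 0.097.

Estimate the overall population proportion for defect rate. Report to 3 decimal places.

N = 8680 + 2399 + 4469 + 3776 = 19324.
Overall proportion = Σ (Nₕ/N)·p̂ₕ.
Σ Nₕp̂ₕ = 850.64 + 146.339 + 259.202 + 366.272 = 1622.453.
1622.453 / 19324 = 0.08396... → 0.084.

0.084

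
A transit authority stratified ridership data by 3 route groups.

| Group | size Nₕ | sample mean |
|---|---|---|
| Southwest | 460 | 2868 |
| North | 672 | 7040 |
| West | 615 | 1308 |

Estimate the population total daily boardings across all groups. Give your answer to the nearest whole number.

6854580

Population total = Σ Nₕ·x̄ₕ (each stratum's size times its mean).
460·2868 + 672·7040 + 615·1308 = 1319280 + 4730880 + 804420 = 6854580.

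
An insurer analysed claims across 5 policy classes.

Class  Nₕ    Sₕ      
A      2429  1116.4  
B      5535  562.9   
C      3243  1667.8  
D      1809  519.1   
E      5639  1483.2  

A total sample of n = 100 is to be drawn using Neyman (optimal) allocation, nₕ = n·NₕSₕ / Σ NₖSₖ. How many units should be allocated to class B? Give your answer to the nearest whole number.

15

Σ NₕSₕ = 2429·1116.4 + 5535·562.9 + 3243·1667.8 + 1809·519.1 + 5639·1483.2 = 20538879.2.
Share for B: 3115651.5/20538879.2 = 0.15170.
n_B = 100 × 0.15170 = 15.170... → 15.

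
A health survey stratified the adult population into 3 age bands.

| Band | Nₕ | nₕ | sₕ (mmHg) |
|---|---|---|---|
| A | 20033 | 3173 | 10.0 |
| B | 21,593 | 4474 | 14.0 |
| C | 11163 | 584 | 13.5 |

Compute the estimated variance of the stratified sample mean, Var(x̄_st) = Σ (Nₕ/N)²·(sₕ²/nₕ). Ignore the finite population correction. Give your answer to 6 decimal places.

N = 52789; Wₕ = Nₕ/N.
band A: (20033/52789)²·10.0²/3173 = 0.004538737
band B: (21593/52789)²·14.0²/4474 = 0.007329919
band C: (11163/52789)²·13.5²/584 = 0.013954994
Sum = 0.025823651 → 0.025824.

0.025824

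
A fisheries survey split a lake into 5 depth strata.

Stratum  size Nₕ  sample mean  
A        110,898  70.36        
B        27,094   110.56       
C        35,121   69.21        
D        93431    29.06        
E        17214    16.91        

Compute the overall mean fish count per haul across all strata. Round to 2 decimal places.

N = 110898 + 27094 + 35121 + 93431 + 17214 = 283758.
Weight each subgroup mean by Nₕ/N and sum.
Σ Nₕx̄ₕ = 110898·70.36 + 27094·110.56 + 35121·69.21 + 93431·29.06 + 17214·16.91 = 7802783.28 + 2995512.64 + 2430724.41 + 2715104.86 + 291088.74 = 16235213.93.
Divide by N: 16235213.93 / 283758 = 57.2150... → 57.21.

57.21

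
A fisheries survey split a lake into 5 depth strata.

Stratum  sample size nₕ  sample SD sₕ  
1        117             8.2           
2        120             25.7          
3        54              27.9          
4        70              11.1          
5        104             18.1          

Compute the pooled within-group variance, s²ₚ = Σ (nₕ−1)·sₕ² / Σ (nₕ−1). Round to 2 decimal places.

Degrees of freedom: 116 + 119 + 53 + 69 + 103 = 460.
Σ(nₕ−1)sₕ² = 116·67.24 + 119·660.49 + 53·778.41 + 69·123.21 + 103·327.61 = 169899.2.
s²ₚ = 169899.2 / 460 = 369.3461... → 369.35.

369.35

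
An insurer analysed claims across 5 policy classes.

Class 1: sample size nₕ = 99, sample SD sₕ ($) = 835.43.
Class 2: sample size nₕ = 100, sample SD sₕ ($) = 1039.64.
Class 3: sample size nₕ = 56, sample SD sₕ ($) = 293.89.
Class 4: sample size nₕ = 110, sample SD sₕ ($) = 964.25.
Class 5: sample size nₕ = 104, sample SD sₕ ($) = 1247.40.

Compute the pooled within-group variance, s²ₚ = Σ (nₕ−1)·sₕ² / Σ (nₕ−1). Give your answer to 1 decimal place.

952085.5

1: (99−1)·835.43² = 98·697943.2849 = 68398441.9202
2: (100−1)·1039.64² = 99·1080851.3296 = 107004281.6304
3: (56−1)·293.89² = 55·86371.3321 = 4750423.2655
4: (110−1)·964.25² = 109·929778.0625 = 101345808.8125
5: (104−1)·1247.40² = 103·1556006.76 = 160268696.28
Numerator = 441767651.9086; denominator = Σ(nₕ−1) = 464.
s²ₚ = 441767651.9086/464 = 952085.457... → 952085.5.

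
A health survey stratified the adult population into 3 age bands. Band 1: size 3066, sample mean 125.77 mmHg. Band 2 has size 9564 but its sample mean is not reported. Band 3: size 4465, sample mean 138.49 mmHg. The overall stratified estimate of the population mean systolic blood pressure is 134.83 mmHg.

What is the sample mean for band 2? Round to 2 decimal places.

Σ Nₕx̄ₕ = N·μ, so 9564·x̄_2 = 17095·134.83 − (3066·125.77 + 4465·138.49).
= 2304918.85 − 1003968.67 = 1300950.18.
x̄_2 = 1300950.18 / 9564 = 136.0257... → 136.03.

136.03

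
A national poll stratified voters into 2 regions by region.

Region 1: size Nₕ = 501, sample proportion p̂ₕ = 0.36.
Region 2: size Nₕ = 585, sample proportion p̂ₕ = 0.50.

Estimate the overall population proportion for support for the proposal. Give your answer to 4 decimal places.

0.4354

N = 501 + 585 = 1086.
Overall proportion = Σ (Nₕ/N)·p̂ₕ.
Σ Nₕp̂ₕ = 180.36 + 292.5 = 472.86.
472.86 / 1086 = 0.435414... → 0.4354.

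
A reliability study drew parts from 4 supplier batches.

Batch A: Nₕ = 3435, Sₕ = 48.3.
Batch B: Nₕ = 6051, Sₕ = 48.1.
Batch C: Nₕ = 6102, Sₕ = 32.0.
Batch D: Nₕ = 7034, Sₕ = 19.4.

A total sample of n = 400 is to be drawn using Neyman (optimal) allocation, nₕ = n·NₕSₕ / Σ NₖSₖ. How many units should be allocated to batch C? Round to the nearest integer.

A: NₕSₕ = 3435·48.3 = 165910.5
B: NₕSₕ = 6051·48.1 = 291053.1
C: NₕSₕ = 6102·32.0 = 195264
D: NₕSₕ = 7034·19.4 = 136459.6
Σ NₕSₕ = 788687.2.
n_C = 400·195264/788687.2 = 99.032... → 99.

99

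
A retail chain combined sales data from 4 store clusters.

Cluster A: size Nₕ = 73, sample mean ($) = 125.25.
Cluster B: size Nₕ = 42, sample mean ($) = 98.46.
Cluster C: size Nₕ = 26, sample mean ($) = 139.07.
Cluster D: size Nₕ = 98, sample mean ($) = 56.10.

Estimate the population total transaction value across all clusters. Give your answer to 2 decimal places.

22392.19

A: 73·125.25 = 9143.25
B: 42·98.46 = 4135.32
C: 26·139.07 = 3615.82
D: 98·56.10 = 5497.8
τ̂ = Σ Nₕx̄ₕ = 22392.19.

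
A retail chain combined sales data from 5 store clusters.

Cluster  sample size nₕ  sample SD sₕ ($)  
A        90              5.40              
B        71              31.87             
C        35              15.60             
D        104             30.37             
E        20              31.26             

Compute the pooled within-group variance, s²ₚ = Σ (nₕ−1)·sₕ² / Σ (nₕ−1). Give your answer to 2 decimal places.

620.75

Degrees of freedom: 89 + 70 + 34 + 103 + 19 = 315.
Σ(nₕ−1)sₕ² = 89·29.16 + 70·1015.6969 + 34·243.36 + 103·922.3369 + 19·977.1876 = 195535.5281.
s²ₚ = 195535.5281 / 315 = 620.7477... → 620.75.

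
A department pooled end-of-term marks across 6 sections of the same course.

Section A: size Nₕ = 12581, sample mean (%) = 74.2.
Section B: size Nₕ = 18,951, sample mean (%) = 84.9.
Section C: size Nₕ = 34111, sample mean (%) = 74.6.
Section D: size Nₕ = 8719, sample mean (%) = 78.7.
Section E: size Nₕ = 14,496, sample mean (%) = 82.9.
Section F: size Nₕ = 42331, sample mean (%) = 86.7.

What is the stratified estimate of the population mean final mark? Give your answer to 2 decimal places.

N = 131189; weights Wₕ = Nₕ/N = (0.0959, 0.1445, 0.2600, 0.0665, 0.1105, 0.3227).
x̄_st = Σ Wₕ·x̄ₕ = 0.0959·74.2 + 0.1445·84.9 + 0.2600·74.6 + 0.0665·78.7 + 0.1105·82.9 + 0.3227·86.7 ≈ 81.1435...
→ 81.14.

81.14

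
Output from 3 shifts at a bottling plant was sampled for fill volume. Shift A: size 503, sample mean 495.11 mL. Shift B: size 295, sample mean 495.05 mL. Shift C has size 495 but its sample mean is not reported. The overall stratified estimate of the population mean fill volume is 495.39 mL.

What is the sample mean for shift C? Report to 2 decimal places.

N = 503 + 295 + 495 = 1293.
Overall total = μ·N = 495.39·1293 = 640539.27.
Subtract the known strata: 503·495.11 + 295·495.05 = 395080.08.
Remaining total for shift C: 640539.27 − 395080.08 = 245459.19.
Divide by its size: 245459.19 / 495 = 495.8772... → 495.88.

495.88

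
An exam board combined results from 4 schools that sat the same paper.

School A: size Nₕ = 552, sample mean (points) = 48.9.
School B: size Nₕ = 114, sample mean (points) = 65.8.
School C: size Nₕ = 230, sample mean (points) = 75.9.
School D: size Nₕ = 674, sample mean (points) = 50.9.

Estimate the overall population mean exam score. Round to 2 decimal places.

54.94

N = 552 + 114 + 230 + 674 = 1570.
Weight each subgroup mean by Nₕ/N and sum.
Σ Nₕx̄ₕ = 552·48.9 + 114·65.8 + 230·75.9 + 674·50.9 = 26992.8 + 7501.2 + 17457 + 34306.6 = 86257.6.
Divide by N: 86257.6 / 1570 = 54.9411... → 54.94.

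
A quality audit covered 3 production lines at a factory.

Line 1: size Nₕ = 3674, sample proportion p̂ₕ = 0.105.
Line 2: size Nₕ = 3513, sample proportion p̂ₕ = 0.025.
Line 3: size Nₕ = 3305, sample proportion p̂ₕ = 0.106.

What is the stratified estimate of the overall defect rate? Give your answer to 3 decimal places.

N = 3674 + 3513 + 3305 = 10492.
Overall proportion = Σ (Nₕ/N)·p̂ₕ.
Σ Nₕp̂ₕ = 385.77 + 87.825 + 350.33 = 823.925.
823.925 / 10492 = 0.07853... → 0.079.

0.079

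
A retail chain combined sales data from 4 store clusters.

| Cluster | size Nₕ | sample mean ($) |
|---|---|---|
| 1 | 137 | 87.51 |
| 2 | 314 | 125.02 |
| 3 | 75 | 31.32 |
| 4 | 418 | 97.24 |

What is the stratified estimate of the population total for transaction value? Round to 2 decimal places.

94240.47

Estimate total by summing Nₕ·x̄ₕ over strata.
137·87.51 + 314·125.02 + 75·31.32 + 418·97.24 = 11988.87 + 39256.28 + 2349 + 40646.32 = 94240.47.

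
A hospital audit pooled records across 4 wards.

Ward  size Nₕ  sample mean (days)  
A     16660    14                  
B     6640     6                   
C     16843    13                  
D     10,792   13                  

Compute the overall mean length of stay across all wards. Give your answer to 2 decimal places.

N = 50935; weights Wₕ = Nₕ/N = (0.3271, 0.1304, 0.3307, 0.2119).
x̄_st = Σ Wₕ·x̄ₕ = 0.3271·14 + 0.1304·6 + 0.3307·13 + 0.2119·13 ≈ 12.4145...
→ 12.41.

12.41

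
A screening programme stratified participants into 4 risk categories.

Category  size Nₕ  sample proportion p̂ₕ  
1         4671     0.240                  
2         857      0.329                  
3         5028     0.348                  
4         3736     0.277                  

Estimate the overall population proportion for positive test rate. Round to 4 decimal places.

Wₕ = Nₕ/N with N = 14292: 0.3268, 0.0600, 0.3518, 0.2614.
p̂_st = 0.3268·0.240 + 0.0600·0.329 + 0.3518·0.348 + 0.2614·0.277 ≈ 0.293004... → 0.2930.

0.2930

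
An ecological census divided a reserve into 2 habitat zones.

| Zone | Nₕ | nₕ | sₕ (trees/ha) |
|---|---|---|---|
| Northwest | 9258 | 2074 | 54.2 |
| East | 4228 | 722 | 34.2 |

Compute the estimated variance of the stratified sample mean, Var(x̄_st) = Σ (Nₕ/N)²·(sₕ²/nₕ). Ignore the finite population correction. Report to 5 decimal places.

0.82674

N = 13486. Term for each stratum: Wₕ²sₕ²/nₕ.
Var(x̄_st) = 0.66751013 + 0.15922771 = 0.82673785 → 0.82674.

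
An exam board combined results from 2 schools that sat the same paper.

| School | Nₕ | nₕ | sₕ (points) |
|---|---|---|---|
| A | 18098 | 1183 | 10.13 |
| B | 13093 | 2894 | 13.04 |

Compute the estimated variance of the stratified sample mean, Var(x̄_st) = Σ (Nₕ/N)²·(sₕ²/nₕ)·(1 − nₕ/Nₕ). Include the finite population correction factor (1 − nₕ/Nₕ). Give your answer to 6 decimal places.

N = 31191. Term for each stratum: Wₕ²sₕ²/nₕ·(1−nₕ/Nₕ).
Var(x̄_st) = 0.027294688 + 0.008064823 = 0.035359511 → 0.035360.

0.035360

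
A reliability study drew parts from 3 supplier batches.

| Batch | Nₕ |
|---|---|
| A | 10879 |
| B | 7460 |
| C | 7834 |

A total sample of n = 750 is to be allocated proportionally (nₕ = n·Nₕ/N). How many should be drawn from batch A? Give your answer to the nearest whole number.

312

N = 10879 + 7460 + 7834 = 26173.
n_A = 750·10879/26173 = 311.743... → 312.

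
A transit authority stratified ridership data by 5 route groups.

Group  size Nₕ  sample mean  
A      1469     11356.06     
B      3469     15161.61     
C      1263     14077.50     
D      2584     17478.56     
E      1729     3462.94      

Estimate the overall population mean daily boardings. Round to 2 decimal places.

13145.29

N = 1469 + 3469 + 1263 + 2584 + 1729 = 10514.
Weight each subgroup mean by Nₕ/N and sum.
Σ Nₕx̄ₕ = 1469·11356.06 + 3469·15161.61 + 1263·14077.50 + 2584·17478.56 + 1729·3462.94 = 16682052.14 + 52595625.09 + 17779882.5 + 45164599.04 + 5987423.26 = 138209582.03.
Divide by N: 138209582.03 / 10514 = 13145.2903... → 13145.29.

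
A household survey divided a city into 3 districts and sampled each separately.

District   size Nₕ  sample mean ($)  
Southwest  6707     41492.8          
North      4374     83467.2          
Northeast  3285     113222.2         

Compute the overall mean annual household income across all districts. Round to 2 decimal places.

70674.70

x̄_st = (Σ Nₕx̄ₕ) / (Σ Nₕ) = (6707·41492.8 + 4374·83467.2 + 3285·113222.2) / 14366
= 1015312669.4 / 14366 = 70674.6951... → 70674.70.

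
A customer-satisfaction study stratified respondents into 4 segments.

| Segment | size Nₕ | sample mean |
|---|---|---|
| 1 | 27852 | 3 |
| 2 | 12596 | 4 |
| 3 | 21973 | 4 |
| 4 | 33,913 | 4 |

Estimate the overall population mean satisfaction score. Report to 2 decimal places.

3.71

x̄_st = (Σ Nₕx̄ₕ) / (Σ Nₕ) = (27852·3 + 12596·4 + 21973·4 + 33913·4) / 96334
= 357484 / 96334 = 3.7109... → 3.71.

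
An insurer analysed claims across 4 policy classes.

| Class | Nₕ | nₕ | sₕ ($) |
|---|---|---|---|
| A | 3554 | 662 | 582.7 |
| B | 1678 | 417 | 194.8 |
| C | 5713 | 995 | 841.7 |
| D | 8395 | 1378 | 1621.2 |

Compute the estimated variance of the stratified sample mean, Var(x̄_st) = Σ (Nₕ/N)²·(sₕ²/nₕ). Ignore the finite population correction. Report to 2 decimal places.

439.51

N = 19340; Wₕ = Nₕ/N.
class A: (3554/19340)²·582.7²/662 = 17.32024
class B: (1678/19340)²·194.8²/417 = 0.68504
class C: (5713/19340)²·841.7²/995 = 62.13082
class D: (8395/19340)²·1621.2²/1378 = 359.37878
Sum = 439.51488 → 439.51.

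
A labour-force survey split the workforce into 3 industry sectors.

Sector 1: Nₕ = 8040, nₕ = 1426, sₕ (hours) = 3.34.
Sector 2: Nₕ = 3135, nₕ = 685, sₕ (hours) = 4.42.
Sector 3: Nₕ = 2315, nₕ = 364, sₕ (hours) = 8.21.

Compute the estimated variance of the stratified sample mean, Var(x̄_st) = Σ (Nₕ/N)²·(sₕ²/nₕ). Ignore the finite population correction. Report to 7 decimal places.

0.0097725

N = 13490; Wₕ = Nₕ/N.
sector 1: (8040/13490)²·3.34²/1426 = 0.0027788276
sector 2: (3135/13490)²·4.42²/685 = 0.0015402994
sector 3: (2315/13490)²·8.21²/364 = 0.0054533456
Sum = 0.0097724727 → 0.0097725.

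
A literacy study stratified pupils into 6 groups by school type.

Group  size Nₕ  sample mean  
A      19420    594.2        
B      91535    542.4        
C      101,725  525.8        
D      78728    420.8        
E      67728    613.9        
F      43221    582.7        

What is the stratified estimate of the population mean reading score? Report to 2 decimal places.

N = 402357; weights Wₕ = Nₕ/N = (0.0483, 0.2275, 0.2528, 0.1957, 0.1683, 0.1074).
x̄_st = Σ Wₕ·x̄ₕ = 0.0483·594.2 + 0.2275·542.4 + 0.2528·525.8 + 0.1957·420.8 + 0.1683·613.9 + 0.1074·582.7 ≈ 533.2747...
→ 533.27.

533.27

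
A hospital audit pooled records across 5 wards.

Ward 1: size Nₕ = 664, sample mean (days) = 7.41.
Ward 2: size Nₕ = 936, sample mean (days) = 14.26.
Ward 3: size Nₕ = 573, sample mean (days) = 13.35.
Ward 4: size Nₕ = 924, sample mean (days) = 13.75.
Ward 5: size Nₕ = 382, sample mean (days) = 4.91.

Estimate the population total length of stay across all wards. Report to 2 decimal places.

Estimate total by summing Nₕ·x̄ₕ over strata.
664·7.41 + 936·14.26 + 573·13.35 + 924·13.75 + 382·4.91 = 4920.24 + 13347.36 + 7649.55 + 12705 + 1875.62 = 40497.77.

40497.77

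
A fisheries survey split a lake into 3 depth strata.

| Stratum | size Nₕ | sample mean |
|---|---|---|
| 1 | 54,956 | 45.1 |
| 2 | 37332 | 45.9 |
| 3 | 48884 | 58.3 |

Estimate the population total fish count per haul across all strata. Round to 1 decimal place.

7041991.6

Population total = Σ Nₕ·x̄ₕ (each stratum's size times its mean).
54956·45.1 + 37332·45.9 + 48884·58.3 = 2478515.6 + 1713538.8 + 2849937.2 = 7041991.6.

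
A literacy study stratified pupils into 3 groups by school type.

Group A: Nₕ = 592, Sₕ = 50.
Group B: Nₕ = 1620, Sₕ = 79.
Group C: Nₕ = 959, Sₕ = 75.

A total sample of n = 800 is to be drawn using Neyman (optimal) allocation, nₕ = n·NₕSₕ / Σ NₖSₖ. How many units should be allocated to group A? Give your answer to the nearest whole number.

Σ NₕSₕ = 592·50 + 1620·79 + 959·75 = 229505.
Share for A: 29600/229505 = 0.12897.
n_A = 800 × 0.12897 = 103.179... → 103.

103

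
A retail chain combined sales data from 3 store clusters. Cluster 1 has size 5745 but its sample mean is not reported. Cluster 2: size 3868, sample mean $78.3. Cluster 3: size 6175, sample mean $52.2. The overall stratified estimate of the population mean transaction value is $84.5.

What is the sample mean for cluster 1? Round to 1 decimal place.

N = 5745 + 3868 + 6175 = 15788.
Overall total = μ·N = 84.5·15788 = 1334086.
Subtract the known strata: 3868·78.3 + 6175·52.2 = 625199.4.
Remaining total for cluster 1: 1334086 − 625199.4 = 708886.6.
Divide by its size: 708886.6 / 5745 = 123.392... → 123.4.

123.4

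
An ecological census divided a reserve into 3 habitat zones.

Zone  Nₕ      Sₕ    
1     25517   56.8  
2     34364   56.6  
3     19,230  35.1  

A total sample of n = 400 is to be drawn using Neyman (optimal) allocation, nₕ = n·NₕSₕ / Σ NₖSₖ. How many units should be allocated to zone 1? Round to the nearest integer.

Σ NₕSₕ = 25517·56.8 + 34364·56.6 + 19230·35.1 = 4069341.
Share for 1: 1449365.6/4069341 = 0.35617.
n_1 = 400 × 0.35617 = 142.467... → 142.

142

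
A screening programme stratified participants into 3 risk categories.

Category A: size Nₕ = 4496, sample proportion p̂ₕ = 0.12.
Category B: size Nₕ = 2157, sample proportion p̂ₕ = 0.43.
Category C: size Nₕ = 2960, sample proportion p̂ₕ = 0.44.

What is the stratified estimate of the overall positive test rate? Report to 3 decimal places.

0.288

Wₕ = Nₕ/N with N = 9613: 0.4677, 0.2244, 0.3079.
p̂_st = 0.4677·0.12 + 0.2244·0.43 + 0.3079·0.44 ≈ 0.28809... → 0.288.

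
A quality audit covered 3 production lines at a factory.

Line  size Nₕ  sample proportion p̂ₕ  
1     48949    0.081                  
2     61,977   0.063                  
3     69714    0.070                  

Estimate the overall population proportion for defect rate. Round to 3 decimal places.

0.071

Wₕ = Nₕ/N with N = 180640: 0.2710, 0.3431, 0.3859.
p̂_st = 0.2710·0.081 + 0.3431·0.063 + 0.3859·0.070 ≈ 0.07058... → 0.071.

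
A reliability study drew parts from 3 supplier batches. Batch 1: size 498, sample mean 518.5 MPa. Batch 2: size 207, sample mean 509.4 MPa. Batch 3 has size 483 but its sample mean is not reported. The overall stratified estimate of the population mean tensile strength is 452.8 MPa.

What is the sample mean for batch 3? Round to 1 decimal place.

N = 498 + 207 + 483 = 1188.
Overall total = μ·N = 452.8·1188 = 537926.4.
Subtract the known strata: 498·518.5 + 207·509.4 = 363658.8.
Remaining total for batch 3: 537926.4 − 363658.8 = 174267.6.
Divide by its size: 174267.6 / 483 = 360.802... → 360.8.

360.8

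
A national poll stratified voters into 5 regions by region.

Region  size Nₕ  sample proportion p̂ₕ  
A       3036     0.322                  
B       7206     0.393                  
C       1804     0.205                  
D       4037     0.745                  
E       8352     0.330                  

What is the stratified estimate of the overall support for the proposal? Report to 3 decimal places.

0.407

N = 3036 + 7206 + 1804 + 4037 + 8352 = 24435.
Overall proportion = Σ (Nₕ/N)·p̂ₕ.
Σ Nₕp̂ₕ = 977.592 + 2831.958 + 369.82 + 3007.565 + 2756.16 = 9943.095.
9943.095 / 24435 = 0.40692... → 0.407.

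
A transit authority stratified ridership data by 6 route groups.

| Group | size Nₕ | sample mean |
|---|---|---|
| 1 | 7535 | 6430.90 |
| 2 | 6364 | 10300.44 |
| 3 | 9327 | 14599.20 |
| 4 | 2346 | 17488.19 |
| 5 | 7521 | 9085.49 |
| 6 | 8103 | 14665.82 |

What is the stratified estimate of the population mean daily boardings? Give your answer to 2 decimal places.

N = 7535 + 6364 + 9327 + 2346 + 7521 + 8103 = 41196.
The stratified mean weights each stratum mean by its population share Nₕ/N.
Σ Nₕx̄ₕ = 7535·6430.90 + 6364·10300.44 + 9327·14599.20 + 2346·17488.19 + 7521·9085.49 + 8103·14665.82 = 48456831.5 + 65552000.16 + 136166738.4 + 41027293.74 + 68331970.29 + 118837139.46 = 478371973.55.
Divide by N: 478371973.55 / 41196 = 11612.0976... → 11612.10.

11612.10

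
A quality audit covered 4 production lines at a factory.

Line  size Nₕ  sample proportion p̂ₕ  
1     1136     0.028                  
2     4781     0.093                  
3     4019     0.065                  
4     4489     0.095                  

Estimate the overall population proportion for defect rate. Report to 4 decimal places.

0.0807

Wₕ = Nₕ/N with N = 14425: 0.0788, 0.3314, 0.2786, 0.3112.
p̂_st = 0.0788·0.028 + 0.3314·0.093 + 0.2786·0.065 + 0.3112·0.095 ≈ 0.080702... → 0.0807.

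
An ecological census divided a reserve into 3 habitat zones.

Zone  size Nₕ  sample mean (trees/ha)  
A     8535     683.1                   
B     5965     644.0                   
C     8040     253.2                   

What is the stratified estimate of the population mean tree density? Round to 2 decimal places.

519.41

x̄_st = (Σ Nₕx̄ₕ) / (Σ Nₕ) = (8535·683.1 + 5965·644.0 + 8040·253.2) / 22540
= 11707446.5 / 22540 = 519.4076... → 519.41.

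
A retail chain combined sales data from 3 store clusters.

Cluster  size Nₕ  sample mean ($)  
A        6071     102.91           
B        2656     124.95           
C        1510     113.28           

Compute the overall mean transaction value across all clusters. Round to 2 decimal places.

x̄_st = (Σ Nₕx̄ₕ) / (Σ Nₕ) = (6071·102.91 + 2656·124.95 + 1510·113.28) / 10237
= 1127686.61 / 10237 = 110.1579... → 110.16.

110.16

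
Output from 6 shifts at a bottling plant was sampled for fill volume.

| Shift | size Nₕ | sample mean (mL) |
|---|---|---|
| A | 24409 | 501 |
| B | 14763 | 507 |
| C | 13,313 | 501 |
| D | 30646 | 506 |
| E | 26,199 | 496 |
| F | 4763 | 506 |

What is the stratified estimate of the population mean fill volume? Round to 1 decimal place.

502.2

N = 114093; weights Wₕ = Nₕ/N = (0.2139, 0.1294, 0.1167, 0.2686, 0.2296, 0.0417).
x̄_st = Σ Wₕ·x̄ₕ = 0.2139·501 + 0.1294·507 + 0.1167·501 + 0.2686·506 + 0.2296·496 + 0.0417·506 ≈ 502.180...
→ 502.2.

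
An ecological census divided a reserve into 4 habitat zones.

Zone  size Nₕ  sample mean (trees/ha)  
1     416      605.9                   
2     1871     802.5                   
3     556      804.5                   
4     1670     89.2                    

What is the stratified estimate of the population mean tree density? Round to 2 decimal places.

520.67

x̄_st = (Σ Nₕx̄ₕ) / (Σ Nₕ) = (416·605.9 + 1871·802.5 + 556·804.5 + 1670·89.2) / 4513
= 2349797.9 / 4513 = 520.6731... → 520.67.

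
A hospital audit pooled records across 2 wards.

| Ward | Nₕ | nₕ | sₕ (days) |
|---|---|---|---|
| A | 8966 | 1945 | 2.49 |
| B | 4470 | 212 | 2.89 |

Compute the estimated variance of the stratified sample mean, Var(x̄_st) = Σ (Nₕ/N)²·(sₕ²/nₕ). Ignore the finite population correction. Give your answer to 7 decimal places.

N = 13436. Term for each stratum: Wₕ²sₕ²/nₕ.
Var(x̄_st) = 0.0014195038 + 0.0043604858 = 0.0057799897 → 0.0057800.

0.0057800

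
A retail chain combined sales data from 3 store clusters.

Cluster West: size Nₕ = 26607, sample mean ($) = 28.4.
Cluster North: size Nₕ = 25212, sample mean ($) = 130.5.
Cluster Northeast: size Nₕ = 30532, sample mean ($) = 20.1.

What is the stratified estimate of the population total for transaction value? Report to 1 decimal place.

4659498.0

West: 26607·28.4 = 755638.8
North: 25212·130.5 = 3290166
Northeast: 30532·20.1 = 613693.2
τ̂ = Σ Nₕx̄ₕ = 4659498.0.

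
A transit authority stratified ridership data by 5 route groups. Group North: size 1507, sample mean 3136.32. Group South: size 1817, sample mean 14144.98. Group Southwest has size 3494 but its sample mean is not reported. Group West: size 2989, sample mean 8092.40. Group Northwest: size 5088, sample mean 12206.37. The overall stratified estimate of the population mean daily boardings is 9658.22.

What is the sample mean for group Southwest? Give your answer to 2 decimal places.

Σ Nₕx̄ₕ = N·μ, so 3494·x̄_Southwest = 14895·9658.22 − (1507·3136.32 + 1817·14144.98 + 2989·8092.40 + 5088·12206.37).
= 143859186.9 − 116722057.06 = 27137129.84.
x̄_Southwest = 27137129.84 / 3494 = 7766.7801... → 7766.78.

7766.78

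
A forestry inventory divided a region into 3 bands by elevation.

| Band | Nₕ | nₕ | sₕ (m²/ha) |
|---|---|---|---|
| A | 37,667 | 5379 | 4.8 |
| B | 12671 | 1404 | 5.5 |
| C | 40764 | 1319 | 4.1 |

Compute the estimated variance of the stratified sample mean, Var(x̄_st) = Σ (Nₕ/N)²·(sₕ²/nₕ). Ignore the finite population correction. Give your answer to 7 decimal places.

0.0037007

N = 91102; Wₕ = Nₕ/N.
band A: (37667/91102)²·4.8²/5379 = 0.0007322294
band B: (12671/91102)²·5.5²/1404 = 0.0004167967
band C: (40764/91102)²·4.1²/1319 = 0.0025516475
Sum = 0.0037006736 → 0.0037007.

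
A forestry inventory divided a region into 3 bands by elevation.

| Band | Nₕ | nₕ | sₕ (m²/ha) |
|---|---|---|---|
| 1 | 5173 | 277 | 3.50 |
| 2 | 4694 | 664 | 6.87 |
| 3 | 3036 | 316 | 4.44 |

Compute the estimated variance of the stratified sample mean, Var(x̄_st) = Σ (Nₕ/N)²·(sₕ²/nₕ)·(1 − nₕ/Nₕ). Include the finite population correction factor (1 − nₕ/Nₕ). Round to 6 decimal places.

N = 12903. Term for each stratum: Wₕ²sₕ²/nₕ·(1−nₕ/Nₕ).
Var(x̄_st) = 0.006727579 + 0.008076294 + 0.003094341 = 0.017898214 → 0.017898.

0.017898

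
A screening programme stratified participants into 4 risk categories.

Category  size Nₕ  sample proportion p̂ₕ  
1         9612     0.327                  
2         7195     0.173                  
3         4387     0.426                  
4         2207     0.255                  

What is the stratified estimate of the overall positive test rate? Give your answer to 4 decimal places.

0.2914

Wₕ = Nₕ/N with N = 23401: 0.4108, 0.3075, 0.1875, 0.0943.
p̂_st = 0.4108·0.327 + 0.3075·0.173 + 0.1875·0.426 + 0.0943·0.255 ≈ 0.291419... → 0.2914.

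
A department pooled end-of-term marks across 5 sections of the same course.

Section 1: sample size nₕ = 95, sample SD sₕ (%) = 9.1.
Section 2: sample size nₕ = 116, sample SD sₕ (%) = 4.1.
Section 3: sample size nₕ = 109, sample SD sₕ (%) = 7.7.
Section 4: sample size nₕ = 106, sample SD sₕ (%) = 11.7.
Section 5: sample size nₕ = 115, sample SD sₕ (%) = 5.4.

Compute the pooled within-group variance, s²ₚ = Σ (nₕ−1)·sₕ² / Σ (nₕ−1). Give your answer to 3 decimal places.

1: (95−1)·9.1² = 94·82.81 = 7784.14
2: (116−1)·4.1² = 115·16.81 = 1933.15
3: (109−1)·7.7² = 108·59.29 = 6403.32
4: (106−1)·11.7² = 105·136.89 = 14373.45
5: (115−1)·5.4² = 114·29.16 = 3324.24
Numerator = 33818.3; denominator = Σ(nₕ−1) = 536.
s²ₚ = 33818.3/536 = 63.09384... → 63.094.

63.094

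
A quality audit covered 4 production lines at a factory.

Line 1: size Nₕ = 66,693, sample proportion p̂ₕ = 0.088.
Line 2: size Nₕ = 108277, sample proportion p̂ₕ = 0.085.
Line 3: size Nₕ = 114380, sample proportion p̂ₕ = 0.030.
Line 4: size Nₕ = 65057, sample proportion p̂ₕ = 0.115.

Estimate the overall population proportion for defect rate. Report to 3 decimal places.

N = 66693 + 108277 + 114380 + 65057 = 354407.
Overall proportion = Σ (Nₕ/N)·p̂ₕ.
Σ Nₕp̂ₕ = 5868.984 + 9203.545 + 3431.4 + 7481.555 = 25985.484.
25985.484 / 354407 = 0.07332... → 0.073.

0.073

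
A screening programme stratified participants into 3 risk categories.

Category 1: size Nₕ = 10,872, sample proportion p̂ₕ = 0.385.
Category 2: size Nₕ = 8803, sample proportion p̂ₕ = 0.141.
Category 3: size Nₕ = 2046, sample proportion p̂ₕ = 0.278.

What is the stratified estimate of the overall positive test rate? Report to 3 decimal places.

0.276

N = 10872 + 8803 + 2046 = 21721.
Overall proportion = Σ (Nₕ/N)·p̂ₕ.
Σ Nₕp̂ₕ = 4185.72 + 1241.223 + 568.788 = 5995.731.
5995.731 / 21721 = 0.27603... → 0.276.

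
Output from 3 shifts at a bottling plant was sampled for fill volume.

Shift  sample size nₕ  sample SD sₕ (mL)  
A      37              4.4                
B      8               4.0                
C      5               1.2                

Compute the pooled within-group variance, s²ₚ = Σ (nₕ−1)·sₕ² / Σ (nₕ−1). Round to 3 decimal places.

Degrees of freedom: 36 + 7 + 4 = 47.
Σ(nₕ−1)sₕ² = 36·19.36 + 7·16 + 4·1.44 = 814.72.
s²ₚ = 814.72 / 47 = 17.33447... → 17.334.

17.334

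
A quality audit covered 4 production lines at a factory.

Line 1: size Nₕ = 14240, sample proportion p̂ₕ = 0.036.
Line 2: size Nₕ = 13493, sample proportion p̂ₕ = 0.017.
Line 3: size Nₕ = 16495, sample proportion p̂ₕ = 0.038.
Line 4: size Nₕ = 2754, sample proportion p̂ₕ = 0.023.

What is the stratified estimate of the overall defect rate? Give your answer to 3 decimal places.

N = 14240 + 13493 + 16495 + 2754 = 46982.
Overall proportion = Σ (Nₕ/N)·p̂ₕ.
Σ Nₕp̂ₕ = 512.64 + 229.381 + 626.81 + 63.342 = 1432.173.
1432.173 / 46982 = 0.03048... → 0.030.

0.030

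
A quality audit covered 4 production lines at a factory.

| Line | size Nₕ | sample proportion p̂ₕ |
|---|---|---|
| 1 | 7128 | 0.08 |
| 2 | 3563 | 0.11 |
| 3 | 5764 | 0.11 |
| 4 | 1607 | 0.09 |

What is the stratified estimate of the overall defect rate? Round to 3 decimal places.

0.096

N = 7128 + 3563 + 5764 + 1607 = 18062.
Overall proportion = Σ (Nₕ/N)·p̂ₕ.
Σ Nₕp̂ₕ = 570.24 + 391.93 + 634.04 + 144.63 = 1740.84.
1740.84 / 18062 = 0.09638... → 0.096.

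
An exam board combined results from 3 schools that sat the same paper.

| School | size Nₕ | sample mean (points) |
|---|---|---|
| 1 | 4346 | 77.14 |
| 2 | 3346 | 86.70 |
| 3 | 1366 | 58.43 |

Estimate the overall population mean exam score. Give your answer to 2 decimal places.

77.85

x̄_st = (Σ Nₕx̄ₕ) / (Σ Nₕ) = (4346·77.14 + 3346·86.70 + 1366·58.43) / 9058
= 705164.02 / 9058 = 77.8499... → 77.85.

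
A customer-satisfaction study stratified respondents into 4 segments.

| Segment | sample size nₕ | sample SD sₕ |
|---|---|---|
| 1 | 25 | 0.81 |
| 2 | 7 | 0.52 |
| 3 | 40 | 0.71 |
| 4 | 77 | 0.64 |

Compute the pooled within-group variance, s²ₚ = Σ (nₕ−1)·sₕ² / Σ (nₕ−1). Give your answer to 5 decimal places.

1: (25−1)·0.81² = 24·0.6561 = 15.7464
2: (7−1)·0.52² = 6·0.2704 = 1.6224
3: (40−1)·0.71² = 39·0.5041 = 19.6599
4: (77−1)·0.64² = 76·0.4096 = 31.1296
Numerator = 68.1583; denominator = Σ(nₕ−1) = 145.
s²ₚ = 68.1583/145 = 0.4700572... → 0.47006.

0.47006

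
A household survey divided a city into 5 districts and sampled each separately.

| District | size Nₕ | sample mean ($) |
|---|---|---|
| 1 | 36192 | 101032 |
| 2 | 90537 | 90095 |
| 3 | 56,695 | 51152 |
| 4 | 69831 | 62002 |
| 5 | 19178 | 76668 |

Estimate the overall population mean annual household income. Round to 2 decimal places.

N = 272433; weights Wₕ = Nₕ/N = (0.1328, 0.3323, 0.2081, 0.2563, 0.0704).
x̄_st = Σ Wₕ·x̄ₕ = 0.1328·101032 + 0.3323·90095 + 0.2081·51152 + 0.2563·62002 + 0.0704·76668 ≈ 75297.5754...
→ 75297.58.

75297.58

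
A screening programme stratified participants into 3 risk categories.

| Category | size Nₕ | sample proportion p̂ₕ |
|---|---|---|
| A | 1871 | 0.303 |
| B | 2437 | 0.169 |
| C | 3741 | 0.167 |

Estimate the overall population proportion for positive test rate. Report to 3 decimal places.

0.199

N = 1871 + 2437 + 3741 = 8049.
Overall proportion = Σ (Nₕ/N)·p̂ₕ.
Σ Nₕp̂ₕ = 566.913 + 411.853 + 624.747 = 1603.513.
1603.513 / 8049 = 0.19922... → 0.199.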